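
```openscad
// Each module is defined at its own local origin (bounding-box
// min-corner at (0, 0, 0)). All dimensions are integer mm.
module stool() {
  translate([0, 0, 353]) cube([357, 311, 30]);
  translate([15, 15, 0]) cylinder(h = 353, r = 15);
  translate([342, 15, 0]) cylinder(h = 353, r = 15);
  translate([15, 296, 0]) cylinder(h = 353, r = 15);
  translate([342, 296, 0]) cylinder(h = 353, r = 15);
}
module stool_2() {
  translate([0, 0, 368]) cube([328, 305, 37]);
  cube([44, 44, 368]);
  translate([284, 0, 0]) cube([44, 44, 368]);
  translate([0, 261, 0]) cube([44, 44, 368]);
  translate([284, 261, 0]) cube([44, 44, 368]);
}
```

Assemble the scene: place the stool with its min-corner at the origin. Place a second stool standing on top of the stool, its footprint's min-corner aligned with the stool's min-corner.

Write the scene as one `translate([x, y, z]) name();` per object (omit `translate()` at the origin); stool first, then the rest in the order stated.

stool();
translate([0, 0, 383]) stool_2();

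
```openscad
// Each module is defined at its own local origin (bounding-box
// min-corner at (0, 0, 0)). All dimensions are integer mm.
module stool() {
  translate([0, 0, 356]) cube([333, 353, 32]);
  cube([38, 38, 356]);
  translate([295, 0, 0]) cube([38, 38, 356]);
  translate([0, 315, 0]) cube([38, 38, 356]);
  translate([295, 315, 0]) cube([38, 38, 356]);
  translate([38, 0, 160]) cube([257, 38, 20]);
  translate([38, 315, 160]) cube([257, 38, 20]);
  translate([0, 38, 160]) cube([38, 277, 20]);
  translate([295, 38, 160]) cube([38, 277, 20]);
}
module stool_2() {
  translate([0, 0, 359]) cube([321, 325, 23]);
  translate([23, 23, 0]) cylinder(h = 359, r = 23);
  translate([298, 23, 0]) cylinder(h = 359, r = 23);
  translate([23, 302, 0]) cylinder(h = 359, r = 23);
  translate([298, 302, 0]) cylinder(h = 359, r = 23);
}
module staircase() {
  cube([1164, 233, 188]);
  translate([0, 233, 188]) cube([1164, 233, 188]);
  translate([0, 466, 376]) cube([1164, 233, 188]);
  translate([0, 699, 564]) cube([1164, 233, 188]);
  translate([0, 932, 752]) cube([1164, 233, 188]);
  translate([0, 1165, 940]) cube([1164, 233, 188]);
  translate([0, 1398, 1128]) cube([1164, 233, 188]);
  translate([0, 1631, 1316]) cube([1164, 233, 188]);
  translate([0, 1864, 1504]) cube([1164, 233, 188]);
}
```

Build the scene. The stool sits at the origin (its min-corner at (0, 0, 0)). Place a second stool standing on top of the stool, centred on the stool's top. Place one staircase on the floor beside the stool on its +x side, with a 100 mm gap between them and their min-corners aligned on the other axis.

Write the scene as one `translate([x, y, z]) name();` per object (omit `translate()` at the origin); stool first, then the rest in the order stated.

stool();
translate([6, 14, 388]) stool_2();
translate([433, 0, 0]) staircase();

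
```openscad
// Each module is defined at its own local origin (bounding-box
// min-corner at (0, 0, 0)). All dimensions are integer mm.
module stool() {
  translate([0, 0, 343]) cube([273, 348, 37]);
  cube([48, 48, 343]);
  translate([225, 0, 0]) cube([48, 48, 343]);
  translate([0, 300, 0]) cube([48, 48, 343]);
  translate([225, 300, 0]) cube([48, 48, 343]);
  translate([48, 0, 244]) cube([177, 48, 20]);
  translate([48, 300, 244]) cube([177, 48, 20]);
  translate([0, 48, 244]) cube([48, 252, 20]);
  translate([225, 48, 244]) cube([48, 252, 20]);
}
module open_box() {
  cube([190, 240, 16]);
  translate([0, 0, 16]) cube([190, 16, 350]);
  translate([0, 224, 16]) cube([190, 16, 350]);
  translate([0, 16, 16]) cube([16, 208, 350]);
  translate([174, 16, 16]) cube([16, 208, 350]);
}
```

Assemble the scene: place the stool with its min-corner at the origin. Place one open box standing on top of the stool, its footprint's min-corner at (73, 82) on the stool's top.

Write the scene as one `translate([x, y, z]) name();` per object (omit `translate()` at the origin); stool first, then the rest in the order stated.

stool();
translate([73, 82, 380]) open_box();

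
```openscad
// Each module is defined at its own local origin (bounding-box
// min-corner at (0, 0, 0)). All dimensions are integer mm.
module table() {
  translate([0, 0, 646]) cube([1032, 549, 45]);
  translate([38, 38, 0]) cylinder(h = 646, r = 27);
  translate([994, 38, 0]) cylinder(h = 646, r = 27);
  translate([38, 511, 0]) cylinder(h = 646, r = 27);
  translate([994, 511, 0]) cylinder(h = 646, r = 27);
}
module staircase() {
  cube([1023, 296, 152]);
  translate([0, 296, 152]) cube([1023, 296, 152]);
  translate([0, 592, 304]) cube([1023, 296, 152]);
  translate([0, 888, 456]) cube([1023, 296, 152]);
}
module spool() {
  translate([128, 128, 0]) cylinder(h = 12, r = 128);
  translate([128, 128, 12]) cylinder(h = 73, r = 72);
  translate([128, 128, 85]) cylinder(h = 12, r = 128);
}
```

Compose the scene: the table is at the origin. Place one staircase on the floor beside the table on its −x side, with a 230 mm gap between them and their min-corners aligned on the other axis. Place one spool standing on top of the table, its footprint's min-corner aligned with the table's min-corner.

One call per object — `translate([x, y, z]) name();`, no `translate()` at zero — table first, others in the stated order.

table();
translate([-1253, 0, 0]) staircase();
translate([0, 0, 691]) spool();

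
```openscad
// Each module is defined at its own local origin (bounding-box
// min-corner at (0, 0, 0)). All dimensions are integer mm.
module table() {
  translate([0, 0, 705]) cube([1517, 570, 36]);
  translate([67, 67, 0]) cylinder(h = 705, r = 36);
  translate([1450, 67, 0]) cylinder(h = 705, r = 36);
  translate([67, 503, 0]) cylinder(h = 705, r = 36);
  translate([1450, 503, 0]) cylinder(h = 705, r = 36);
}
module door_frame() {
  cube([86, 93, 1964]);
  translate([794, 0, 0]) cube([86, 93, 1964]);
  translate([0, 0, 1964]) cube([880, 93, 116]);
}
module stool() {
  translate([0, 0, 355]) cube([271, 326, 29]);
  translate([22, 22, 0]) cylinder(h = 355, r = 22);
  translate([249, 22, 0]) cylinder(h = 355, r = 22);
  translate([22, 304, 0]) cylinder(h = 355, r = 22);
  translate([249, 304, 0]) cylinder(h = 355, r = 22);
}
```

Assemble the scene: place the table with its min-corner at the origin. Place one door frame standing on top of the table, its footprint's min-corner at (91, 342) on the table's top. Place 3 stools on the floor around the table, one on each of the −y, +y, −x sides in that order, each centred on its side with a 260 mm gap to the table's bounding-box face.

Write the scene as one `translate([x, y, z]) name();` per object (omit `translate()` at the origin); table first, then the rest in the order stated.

table();
translate([91, 342, 741]) door_frame();
translate([623, -586, 0]) stool();
translate([623, 830, 0]) stool();
translate([-531, 122, 0]) stool();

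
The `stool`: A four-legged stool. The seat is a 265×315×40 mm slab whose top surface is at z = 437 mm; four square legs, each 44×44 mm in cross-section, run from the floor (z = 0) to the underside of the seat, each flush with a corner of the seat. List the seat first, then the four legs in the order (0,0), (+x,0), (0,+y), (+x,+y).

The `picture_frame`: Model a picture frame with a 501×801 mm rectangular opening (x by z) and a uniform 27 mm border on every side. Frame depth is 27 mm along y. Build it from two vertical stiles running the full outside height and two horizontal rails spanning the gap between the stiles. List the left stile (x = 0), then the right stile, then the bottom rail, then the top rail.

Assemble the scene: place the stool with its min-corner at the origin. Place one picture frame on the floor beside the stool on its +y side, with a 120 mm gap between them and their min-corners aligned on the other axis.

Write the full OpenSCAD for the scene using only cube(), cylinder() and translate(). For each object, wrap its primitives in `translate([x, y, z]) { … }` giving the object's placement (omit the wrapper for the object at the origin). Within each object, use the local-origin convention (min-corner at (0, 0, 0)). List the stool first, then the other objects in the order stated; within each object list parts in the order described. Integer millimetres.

translate([0, 0, 397]) cube([265, 315, 40]);
cube([44, 44, 397]);
translate([221, 0, 0]) cube([44, 44, 397]);
translate([0, 271, 0]) cube([44, 44, 397]);
translate([221, 271, 0]) cube([44, 44, 397]);
translate([0, 435, 0]) {
  cube([27, 27, 855]);
  translate([528, 0, 0]) cube([27, 27, 855]);
  translate([27, 0, 0]) cube([501, 27, 27]);
  translate([27, 0, 828]) cube([501, 27, 27]);
}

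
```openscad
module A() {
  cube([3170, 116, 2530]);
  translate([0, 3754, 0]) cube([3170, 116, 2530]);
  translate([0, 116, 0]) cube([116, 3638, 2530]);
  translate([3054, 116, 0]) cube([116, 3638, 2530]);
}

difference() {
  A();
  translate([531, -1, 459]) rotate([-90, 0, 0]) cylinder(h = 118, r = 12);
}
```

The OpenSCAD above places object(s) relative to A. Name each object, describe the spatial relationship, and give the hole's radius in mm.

The subtracted cylinder has r = 12 mm.

A is a house frame. The house frame has a circular hole through its front wall. The hole's radius is 12 mm.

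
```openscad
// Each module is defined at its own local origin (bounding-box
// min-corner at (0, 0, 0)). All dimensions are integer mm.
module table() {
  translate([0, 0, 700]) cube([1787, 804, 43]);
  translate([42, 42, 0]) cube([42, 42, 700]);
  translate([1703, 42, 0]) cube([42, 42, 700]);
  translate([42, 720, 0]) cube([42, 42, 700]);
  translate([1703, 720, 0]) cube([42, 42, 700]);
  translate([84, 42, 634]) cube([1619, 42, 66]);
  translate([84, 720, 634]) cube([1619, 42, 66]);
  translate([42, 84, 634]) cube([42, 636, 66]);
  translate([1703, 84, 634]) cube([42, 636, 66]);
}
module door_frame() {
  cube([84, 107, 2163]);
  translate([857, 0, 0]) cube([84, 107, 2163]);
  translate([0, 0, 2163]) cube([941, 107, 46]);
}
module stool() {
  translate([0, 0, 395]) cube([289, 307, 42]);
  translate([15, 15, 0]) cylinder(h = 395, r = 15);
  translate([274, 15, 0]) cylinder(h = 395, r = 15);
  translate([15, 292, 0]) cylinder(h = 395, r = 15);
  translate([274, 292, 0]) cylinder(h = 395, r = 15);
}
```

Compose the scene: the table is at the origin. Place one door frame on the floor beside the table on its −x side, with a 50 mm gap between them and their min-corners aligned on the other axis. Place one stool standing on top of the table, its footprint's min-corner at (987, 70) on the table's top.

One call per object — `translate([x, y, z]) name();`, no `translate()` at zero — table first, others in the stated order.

table();
translate([-991, 0, 0]) door_frame();
translate([987, 70, 743]) stool();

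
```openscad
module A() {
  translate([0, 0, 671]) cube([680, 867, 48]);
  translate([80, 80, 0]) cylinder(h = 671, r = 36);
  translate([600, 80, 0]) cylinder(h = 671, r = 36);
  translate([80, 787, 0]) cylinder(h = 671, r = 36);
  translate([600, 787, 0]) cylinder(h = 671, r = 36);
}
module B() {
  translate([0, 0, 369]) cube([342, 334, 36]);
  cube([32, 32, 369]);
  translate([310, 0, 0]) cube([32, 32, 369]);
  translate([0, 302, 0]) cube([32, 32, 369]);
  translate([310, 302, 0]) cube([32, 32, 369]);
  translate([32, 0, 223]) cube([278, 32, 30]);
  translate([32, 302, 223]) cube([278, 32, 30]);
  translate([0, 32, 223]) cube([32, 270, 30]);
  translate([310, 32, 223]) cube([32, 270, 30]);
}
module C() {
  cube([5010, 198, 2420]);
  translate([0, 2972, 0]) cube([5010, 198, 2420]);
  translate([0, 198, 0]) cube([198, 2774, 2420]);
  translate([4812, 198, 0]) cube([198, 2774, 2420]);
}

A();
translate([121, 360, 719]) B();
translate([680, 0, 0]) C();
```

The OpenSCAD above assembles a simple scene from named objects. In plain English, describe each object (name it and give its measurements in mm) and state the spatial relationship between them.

A is a rectangular dining table. The top is 680×867×48 mm with its upper surface at z = 719 mm. It stands on four round legs of 72 mm diameter, each leg's bounding box inset 44 mm from the nearest pair of top edges, running from the floor to the underside of the top.

B is a four-legged stool. The seat is a 342×334×36 mm slab whose top surface is at z = 405 mm; four square legs, each 32×32 mm in cross-section, run from the floor (z = 0) to the underside of the seat, each flush with a corner of the seat. Four stretchers, 32 mm wide and 30 mm tall, connect adjacent legs with their undersides at z = 223 mm, each running between the inner faces of the legs it joins and aligned with the legs' outer faces on the other axis.

C is a box-shaped house frame (walls only): outside footprint 5010×3170 mm, wall height 2420 mm, wall thickness 198 mm. The two y-facing walls run the full x-width; the two x-facing walls fit between the inner faces of the y-facing walls.

The stool is on top of the table. The house frame is against the table's +x side, with their −y faces flush.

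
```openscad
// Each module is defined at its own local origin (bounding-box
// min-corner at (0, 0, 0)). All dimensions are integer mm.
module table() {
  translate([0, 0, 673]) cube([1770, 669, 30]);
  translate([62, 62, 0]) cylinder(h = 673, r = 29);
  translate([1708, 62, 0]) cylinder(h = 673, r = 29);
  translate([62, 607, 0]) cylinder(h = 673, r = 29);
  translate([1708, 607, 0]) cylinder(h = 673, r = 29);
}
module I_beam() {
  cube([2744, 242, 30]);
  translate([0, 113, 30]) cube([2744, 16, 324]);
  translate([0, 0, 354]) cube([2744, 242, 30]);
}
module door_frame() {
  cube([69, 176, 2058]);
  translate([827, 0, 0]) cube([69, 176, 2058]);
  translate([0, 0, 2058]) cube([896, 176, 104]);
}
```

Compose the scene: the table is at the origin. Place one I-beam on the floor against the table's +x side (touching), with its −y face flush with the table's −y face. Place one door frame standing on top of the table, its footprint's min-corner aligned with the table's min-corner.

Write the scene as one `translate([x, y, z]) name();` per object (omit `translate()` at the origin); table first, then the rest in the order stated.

table();
translate([1770, 0, 0]) I_beam();
translate([0, 0, 703]) door_frame();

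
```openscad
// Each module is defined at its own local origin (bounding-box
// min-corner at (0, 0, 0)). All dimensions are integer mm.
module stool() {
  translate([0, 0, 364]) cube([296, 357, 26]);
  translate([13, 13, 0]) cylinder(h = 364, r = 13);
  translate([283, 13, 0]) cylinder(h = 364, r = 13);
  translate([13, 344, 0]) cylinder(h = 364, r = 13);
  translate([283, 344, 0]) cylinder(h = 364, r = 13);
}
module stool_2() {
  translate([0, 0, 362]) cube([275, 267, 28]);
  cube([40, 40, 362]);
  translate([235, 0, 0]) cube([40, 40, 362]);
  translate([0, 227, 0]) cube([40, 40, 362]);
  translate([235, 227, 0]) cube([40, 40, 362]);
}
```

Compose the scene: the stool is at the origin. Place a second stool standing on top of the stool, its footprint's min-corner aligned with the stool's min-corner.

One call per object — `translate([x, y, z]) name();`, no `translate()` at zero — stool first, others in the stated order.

stool();
translate([0, 0, 390]) stool_2();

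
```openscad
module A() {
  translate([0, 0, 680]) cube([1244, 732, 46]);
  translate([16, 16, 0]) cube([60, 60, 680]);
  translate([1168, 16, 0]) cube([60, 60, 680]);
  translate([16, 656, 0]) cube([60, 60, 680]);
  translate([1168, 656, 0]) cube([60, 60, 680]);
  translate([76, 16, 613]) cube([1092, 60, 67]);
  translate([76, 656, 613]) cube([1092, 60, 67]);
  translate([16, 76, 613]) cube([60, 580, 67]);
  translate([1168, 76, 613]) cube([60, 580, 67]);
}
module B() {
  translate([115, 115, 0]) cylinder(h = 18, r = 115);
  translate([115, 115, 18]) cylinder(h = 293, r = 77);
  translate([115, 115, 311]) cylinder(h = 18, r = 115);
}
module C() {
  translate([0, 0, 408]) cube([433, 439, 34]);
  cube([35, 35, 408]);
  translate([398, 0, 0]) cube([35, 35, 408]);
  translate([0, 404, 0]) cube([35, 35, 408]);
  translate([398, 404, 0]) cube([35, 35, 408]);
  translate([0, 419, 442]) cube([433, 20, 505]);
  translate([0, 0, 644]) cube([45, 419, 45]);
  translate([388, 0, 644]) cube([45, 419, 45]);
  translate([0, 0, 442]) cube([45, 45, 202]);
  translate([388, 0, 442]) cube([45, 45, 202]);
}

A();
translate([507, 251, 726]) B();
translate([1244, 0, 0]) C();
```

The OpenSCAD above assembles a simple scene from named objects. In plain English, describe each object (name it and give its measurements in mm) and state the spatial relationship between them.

A is a table with a 1244×732 mm rectangular top, 46 mm thick, top surface at z = 726 mm, supported by four 60×60 mm square legs, each inset 16 mm from the nearest pair of top edges, running from the floor. Four apron rails, 60 mm thick and 67 mm tall, run between adjacent legs with their top edges flush with the underside of the top and their outer faces flush with the legs' outer faces.

B is a spool: two coaxial disc flanges of radius 115 mm and thickness 18 mm, joined by a core cylinder of radius 77 mm and height 293 mm. The lower flange rests on z = 0 and the three cylinders share a vertical axis.

C is a chair. The seat is a 433×439×34 mm slab with its top at z = 442 mm, on four 35×35 mm corner legs (flush with the seat edges, standing on z = 0). A flat backrest 20 mm thick, 505 mm tall, spans the full seat width and rises from the seat top along its +y edge, rear face flush with the rear of the seat. Two armrests of 45×45 mm section run along each side from the seat's front edge to the front of the backrest, top faces 247 mm above the seat top and outer faces flush with the seat's x-edges; a 45×45 mm post under the front of each armrest stands on the seat at the front corner.

The spool is on top of the table, centred. The chair is against the table's +x side, with their −y faces flush.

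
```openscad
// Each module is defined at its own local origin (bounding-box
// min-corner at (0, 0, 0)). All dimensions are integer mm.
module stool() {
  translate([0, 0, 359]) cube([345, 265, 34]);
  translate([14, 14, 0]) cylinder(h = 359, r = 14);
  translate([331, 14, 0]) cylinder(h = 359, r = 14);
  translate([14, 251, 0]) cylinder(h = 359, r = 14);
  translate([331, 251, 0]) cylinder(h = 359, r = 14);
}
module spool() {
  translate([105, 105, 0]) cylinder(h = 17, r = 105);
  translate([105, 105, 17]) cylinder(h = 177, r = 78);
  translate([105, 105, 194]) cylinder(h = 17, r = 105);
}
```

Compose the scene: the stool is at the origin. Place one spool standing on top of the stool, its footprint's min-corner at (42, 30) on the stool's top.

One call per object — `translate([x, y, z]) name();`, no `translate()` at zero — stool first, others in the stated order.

stool();
translate([42, 30, 393]) spool();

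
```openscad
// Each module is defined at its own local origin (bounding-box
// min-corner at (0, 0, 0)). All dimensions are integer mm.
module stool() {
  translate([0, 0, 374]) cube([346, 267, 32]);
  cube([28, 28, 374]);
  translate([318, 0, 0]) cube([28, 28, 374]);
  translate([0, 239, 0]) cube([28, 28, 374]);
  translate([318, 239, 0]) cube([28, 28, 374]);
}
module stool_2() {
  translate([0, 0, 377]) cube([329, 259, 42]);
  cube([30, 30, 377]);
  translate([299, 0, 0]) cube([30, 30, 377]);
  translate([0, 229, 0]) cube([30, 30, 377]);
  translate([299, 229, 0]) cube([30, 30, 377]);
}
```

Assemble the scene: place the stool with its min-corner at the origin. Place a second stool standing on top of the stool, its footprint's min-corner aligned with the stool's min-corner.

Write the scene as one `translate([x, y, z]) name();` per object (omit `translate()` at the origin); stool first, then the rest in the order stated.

stool();
translate([0, 0, 406]) stool_2();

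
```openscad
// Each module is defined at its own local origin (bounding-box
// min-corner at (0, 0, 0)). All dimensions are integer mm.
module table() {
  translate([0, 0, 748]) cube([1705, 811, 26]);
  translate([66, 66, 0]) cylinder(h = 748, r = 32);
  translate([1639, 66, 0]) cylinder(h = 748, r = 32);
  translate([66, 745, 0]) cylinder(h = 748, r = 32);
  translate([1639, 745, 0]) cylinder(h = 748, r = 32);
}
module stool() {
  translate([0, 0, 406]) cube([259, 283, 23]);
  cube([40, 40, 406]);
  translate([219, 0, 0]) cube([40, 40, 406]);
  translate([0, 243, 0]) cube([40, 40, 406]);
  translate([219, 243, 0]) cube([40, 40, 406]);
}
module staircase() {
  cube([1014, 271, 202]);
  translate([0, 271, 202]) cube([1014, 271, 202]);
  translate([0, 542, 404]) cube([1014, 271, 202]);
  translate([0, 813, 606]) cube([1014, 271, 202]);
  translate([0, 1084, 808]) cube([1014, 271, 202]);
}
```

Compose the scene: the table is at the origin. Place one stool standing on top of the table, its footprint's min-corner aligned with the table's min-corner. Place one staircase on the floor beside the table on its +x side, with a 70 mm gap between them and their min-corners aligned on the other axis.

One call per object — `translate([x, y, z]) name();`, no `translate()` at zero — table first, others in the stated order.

table();
translate([0, 0, 774]) stool();
translate([1775, 0, 0]) staircase();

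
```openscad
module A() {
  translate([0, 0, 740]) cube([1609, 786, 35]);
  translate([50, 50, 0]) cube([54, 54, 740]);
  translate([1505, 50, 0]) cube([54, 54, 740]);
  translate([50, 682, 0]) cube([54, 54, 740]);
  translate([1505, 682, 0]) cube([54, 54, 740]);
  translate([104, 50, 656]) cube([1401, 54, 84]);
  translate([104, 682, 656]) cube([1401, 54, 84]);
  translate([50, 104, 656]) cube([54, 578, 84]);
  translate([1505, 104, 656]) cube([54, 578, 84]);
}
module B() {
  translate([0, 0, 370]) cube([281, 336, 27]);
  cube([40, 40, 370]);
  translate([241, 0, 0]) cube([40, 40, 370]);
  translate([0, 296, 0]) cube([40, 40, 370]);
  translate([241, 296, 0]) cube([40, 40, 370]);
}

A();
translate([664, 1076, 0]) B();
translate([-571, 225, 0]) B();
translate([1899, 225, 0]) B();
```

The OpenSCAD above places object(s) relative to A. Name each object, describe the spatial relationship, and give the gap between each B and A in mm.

Each stool's nearest face is 290 mm from the table's bounding box.

A is a table. B is a stool. Three stools sit around the table at the +y, −x, +x sides. The gap between each stool and the table is 290 mm.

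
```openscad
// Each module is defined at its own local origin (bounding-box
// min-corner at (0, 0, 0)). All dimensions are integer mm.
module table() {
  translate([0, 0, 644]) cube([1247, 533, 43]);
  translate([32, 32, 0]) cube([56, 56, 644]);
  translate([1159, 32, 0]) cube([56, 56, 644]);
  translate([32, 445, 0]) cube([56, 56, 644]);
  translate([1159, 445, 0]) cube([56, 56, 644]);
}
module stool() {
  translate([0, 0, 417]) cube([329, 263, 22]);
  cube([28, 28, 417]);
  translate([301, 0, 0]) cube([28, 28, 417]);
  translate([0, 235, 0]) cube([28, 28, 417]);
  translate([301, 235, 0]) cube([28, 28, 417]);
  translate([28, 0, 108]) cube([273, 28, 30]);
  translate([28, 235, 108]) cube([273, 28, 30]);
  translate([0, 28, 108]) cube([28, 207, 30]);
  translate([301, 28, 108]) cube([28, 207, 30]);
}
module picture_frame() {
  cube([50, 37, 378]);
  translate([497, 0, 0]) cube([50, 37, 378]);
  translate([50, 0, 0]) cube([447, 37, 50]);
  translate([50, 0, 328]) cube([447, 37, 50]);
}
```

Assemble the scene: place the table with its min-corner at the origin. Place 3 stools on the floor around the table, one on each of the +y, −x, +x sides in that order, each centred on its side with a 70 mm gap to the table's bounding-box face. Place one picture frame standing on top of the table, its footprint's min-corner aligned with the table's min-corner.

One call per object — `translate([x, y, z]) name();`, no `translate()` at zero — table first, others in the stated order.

table();
translate([459, 603, 0]) stool();
translate([-399, 135, 0]) stool();
translate([1317, 135, 0]) stool();
translate([0, 0, 687]) picture_frame();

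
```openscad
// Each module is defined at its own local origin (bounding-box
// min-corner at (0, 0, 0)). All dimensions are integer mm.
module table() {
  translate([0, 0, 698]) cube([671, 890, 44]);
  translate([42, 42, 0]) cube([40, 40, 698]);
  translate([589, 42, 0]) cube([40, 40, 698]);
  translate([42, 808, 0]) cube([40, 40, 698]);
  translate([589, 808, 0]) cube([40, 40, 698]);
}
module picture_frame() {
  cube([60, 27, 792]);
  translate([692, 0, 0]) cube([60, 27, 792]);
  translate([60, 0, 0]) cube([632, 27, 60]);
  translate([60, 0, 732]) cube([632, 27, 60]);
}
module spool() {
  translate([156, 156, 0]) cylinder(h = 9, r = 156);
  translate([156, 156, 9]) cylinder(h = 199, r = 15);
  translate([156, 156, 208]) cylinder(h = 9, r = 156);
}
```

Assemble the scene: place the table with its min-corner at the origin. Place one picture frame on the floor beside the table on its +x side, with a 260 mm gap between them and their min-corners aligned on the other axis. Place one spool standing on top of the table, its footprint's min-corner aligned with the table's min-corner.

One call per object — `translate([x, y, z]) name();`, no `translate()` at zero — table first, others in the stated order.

table();
translate([931, 0, 0]) picture_frame();
translate([0, 0, 742]) spool();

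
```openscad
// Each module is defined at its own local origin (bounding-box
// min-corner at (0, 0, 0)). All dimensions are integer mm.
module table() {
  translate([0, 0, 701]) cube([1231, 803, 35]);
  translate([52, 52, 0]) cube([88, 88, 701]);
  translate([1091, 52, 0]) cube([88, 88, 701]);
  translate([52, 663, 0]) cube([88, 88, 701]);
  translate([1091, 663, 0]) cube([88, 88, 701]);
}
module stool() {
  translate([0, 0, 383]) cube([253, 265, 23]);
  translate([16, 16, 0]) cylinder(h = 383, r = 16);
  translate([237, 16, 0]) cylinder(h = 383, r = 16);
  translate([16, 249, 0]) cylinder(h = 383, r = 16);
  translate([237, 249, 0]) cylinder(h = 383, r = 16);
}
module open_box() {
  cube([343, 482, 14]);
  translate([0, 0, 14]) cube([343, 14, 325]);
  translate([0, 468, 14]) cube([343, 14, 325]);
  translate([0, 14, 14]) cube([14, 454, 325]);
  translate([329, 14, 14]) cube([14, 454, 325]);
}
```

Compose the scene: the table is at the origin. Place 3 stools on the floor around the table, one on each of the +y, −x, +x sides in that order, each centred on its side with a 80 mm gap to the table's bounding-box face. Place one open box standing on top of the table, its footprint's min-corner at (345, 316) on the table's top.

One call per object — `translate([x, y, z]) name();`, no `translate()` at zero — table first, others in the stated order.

table();
translate([489, 883, 0]) stool();
translate([-333, 269, 0]) stool();
translate([1311, 269, 0]) stool();
translate([345, 316, 736]) open_box();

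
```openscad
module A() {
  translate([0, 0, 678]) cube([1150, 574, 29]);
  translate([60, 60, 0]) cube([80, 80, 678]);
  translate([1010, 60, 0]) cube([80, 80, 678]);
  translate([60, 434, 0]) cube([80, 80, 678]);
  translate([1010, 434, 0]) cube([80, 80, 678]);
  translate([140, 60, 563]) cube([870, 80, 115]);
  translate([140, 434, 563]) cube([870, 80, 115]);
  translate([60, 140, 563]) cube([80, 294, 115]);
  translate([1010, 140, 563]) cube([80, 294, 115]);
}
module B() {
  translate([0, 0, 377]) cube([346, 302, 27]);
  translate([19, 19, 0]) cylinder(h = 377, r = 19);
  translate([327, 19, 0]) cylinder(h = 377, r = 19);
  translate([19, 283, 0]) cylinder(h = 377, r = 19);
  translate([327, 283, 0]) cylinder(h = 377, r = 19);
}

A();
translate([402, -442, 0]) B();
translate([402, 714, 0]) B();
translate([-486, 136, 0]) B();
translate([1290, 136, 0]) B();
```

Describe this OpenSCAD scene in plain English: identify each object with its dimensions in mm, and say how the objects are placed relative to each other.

A is a table: top 1150 mm (x) × 574 mm (y), 29 mm thick, upper face at z = 707 mm, on four 80×80 mm square legs, each inset 60 mm from the nearest pair of top edges, running from z = 0 to the bottom of the top. Four apron rails, 80 mm thick and 115 mm tall, run between adjacent legs with their top edges flush with the underside of the top and their outer faces flush with the legs' outer faces.

B is a four-legged stool. The seat is a 346×302×27 mm slab whose top surface is at z = 404 mm; four round legs, each 38 mm in diameter, run from the floor (z = 0) to the underside of the seat, each leg's axis is inset half a diameter from the nearest pair of seat edges (so the leg's bounding box is flush with the corner).

Four stools sit around the table at the −y, +y, −x, +x sides.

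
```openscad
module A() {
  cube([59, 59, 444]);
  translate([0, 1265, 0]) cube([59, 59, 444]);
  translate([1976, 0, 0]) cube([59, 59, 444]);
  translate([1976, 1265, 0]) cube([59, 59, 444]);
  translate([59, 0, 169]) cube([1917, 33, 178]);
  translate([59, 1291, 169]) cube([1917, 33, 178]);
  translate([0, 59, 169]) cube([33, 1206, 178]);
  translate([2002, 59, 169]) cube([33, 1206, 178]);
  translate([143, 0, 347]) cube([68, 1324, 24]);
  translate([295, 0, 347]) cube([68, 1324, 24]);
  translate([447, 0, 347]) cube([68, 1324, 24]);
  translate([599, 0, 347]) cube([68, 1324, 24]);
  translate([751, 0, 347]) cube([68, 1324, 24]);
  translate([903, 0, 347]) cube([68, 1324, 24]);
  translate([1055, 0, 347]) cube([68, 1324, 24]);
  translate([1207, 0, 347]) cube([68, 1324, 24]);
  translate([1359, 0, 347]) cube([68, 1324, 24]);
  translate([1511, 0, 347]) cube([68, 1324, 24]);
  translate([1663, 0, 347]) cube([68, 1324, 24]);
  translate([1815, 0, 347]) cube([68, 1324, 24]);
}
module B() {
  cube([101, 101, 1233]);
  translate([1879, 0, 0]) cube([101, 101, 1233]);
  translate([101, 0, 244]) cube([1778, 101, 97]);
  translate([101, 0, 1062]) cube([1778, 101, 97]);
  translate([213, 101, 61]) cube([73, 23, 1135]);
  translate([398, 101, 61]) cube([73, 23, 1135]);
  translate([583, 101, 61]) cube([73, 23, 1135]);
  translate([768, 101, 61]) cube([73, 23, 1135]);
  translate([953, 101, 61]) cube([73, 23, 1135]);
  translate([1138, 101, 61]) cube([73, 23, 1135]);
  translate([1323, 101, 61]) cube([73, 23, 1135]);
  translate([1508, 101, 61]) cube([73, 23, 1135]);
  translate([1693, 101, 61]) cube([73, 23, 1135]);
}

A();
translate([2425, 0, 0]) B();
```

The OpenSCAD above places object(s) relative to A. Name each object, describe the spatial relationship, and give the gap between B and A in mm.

A is a bed frame. B is a fence section. The fence section is on the floor beside the bed frame on its +x side. The gap between the fence section and the bed frame is 390 mm.

The fence section's nearest face is 390 mm from the bed frame's +x face.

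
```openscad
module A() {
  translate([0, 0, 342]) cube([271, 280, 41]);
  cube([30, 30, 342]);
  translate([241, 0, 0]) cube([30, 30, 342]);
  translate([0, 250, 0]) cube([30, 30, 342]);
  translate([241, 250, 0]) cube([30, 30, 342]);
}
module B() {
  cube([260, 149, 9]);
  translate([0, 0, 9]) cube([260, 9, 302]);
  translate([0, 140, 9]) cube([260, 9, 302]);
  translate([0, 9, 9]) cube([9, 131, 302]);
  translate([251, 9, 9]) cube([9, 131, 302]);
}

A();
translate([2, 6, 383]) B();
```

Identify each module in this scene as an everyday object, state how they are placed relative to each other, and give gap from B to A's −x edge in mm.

The open box's min-x is at 2; the stool's min-x is 0; gap = 2 mm.

A is a stool. B is an open box. The open box is on top of the stool. The gap from the open box to the stool's −x edge is 2 mm.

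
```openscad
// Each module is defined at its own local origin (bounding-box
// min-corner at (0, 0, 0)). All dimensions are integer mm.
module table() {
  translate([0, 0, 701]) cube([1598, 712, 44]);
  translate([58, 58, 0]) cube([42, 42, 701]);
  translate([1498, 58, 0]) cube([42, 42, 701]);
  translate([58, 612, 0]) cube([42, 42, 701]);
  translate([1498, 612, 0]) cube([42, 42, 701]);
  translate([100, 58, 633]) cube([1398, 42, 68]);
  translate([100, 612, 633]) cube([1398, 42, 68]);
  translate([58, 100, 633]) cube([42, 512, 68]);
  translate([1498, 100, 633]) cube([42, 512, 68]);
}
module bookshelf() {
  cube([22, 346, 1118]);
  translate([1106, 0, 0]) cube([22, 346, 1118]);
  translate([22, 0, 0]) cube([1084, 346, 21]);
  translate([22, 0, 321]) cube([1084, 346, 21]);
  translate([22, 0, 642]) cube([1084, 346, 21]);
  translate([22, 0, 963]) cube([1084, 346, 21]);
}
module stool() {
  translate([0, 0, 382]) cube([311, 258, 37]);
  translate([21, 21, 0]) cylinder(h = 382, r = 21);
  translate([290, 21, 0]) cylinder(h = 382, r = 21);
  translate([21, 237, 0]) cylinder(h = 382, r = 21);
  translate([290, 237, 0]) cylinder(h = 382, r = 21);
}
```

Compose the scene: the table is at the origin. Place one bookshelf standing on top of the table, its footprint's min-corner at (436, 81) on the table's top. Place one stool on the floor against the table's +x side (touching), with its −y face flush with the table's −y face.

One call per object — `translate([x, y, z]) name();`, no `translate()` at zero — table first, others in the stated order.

table();
translate([436, 81, 745]) bookshelf();
translate([1598, 0, 0]) stool();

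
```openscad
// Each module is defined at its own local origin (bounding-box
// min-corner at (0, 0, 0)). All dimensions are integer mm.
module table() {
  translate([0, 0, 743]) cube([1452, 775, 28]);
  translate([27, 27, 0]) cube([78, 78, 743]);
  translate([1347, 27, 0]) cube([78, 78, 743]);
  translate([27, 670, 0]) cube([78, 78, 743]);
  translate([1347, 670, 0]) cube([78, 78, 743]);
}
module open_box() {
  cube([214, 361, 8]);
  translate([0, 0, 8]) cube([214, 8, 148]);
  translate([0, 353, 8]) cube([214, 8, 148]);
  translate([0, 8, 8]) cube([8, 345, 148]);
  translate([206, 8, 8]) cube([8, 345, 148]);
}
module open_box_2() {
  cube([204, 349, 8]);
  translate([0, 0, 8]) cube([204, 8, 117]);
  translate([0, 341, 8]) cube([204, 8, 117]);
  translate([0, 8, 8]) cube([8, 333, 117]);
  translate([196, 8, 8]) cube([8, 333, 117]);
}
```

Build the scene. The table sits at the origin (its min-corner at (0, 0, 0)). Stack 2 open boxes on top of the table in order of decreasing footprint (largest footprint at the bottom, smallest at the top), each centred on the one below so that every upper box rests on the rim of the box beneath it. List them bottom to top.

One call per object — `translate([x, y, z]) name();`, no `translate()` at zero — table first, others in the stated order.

table();
translate([619, 207, 771]) open_box();
translate([624, 213, 927]) open_box_2();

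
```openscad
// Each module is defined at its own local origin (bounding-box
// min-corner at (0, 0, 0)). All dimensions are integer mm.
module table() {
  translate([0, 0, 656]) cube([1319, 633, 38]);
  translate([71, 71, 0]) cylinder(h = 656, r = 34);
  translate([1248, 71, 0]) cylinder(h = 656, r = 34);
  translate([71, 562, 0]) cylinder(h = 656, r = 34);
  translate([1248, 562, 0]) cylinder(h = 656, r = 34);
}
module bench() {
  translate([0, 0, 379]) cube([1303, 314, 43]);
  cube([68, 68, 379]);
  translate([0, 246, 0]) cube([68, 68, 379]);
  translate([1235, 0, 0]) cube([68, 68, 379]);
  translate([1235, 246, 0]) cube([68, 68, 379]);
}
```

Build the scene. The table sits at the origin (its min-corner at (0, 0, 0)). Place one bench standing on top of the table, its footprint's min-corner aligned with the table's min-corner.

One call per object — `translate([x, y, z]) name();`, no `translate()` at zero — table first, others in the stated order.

table();
translate([0, 0, 694]) bench();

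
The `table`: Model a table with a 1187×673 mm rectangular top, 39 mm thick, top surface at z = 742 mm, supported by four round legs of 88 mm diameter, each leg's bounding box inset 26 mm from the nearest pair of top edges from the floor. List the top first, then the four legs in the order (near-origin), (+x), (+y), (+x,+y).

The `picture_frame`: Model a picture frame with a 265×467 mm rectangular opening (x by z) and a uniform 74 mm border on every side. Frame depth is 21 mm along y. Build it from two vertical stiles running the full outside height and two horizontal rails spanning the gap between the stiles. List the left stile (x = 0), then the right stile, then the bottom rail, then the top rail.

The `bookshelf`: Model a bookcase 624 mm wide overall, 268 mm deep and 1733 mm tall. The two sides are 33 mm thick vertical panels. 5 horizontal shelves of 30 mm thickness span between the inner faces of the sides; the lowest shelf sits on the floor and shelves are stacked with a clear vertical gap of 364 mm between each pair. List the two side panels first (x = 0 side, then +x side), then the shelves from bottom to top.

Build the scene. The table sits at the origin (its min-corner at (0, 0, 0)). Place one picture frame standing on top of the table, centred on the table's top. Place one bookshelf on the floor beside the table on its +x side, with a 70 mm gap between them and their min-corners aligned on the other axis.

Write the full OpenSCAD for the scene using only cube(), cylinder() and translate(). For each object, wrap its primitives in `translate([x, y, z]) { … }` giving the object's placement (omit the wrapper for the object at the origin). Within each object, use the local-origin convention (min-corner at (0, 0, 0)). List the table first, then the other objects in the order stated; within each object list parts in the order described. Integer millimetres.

translate([0, 0, 703]) cube([1187, 673, 39]);
translate([70, 70, 0]) cylinder(h = 703, r = 44);
translate([1117, 70, 0]) cylinder(h = 703, r = 44);
translate([70, 603, 0]) cylinder(h = 703, r = 44);
translate([1117, 603, 0]) cylinder(h = 703, r = 44);
translate([387, 326, 742]) {
  cube([74, 21, 615]);
  translate([339, 0, 0]) cube([74, 21, 615]);
  translate([74, 0, 0]) cube([265, 21, 74]);
  translate([74, 0, 541]) cube([265, 21, 74]);
}
translate([1257, 0, 0]) {
  cube([33, 268, 1733]);
  translate([591, 0, 0]) cube([33, 268, 1733]);
  translate([33, 0, 0]) cube([558, 268, 30]);
  translate([33, 0, 394]) cube([558, 268, 30]);
  translate([33, 0, 788]) cube([558, 268, 30]);
  translate([33, 0, 1182]) cube([558, 268, 30]);
  translate([33, 0, 1576]) cube([558, 268, 30]);
}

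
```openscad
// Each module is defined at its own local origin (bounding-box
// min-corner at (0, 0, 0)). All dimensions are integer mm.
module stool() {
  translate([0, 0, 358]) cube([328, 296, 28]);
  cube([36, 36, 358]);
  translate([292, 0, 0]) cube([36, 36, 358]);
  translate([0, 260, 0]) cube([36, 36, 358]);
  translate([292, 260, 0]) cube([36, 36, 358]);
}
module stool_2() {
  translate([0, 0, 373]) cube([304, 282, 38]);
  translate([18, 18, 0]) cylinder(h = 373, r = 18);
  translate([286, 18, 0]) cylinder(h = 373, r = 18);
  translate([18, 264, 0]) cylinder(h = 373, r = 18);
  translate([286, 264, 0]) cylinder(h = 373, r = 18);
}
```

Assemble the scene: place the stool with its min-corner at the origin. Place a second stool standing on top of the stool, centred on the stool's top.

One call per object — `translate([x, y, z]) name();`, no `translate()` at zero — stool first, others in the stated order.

stool();
translate([12, 7, 386]) stool_2();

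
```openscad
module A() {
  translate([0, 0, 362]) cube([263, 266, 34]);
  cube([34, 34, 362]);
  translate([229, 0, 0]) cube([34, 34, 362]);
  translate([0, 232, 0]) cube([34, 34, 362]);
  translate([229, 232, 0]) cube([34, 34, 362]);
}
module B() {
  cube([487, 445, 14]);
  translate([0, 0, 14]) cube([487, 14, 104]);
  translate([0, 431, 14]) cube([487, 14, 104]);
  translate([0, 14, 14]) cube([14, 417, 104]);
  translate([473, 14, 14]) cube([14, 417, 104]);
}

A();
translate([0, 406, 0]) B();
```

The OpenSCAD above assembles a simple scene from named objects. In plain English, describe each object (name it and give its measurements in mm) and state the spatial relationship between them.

A is a simple wooden stool: a rectangular seat 263 mm (x) by 266 mm (y), 34 mm thick, top face at z = 396 mm, on four square legs, each 34×34 mm in cross-section. The legs rest on z = 0, each flush with a corner of the seat.

B is an open storage box with external size 487×445×118 mm and wall thickness 14 mm (the base is also 14 mm thick). The base covers the whole footprint; the four walls stand on the base, with the y-facing walls full-width and the x-facing walls fitting between their inner faces.

The open box is on the floor beside the stool on its +y side.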